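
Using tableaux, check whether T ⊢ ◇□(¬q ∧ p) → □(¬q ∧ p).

Not valid

Tableau for the negation ¬(◇□(¬q ∧ p) → □(¬q ∧ p)):
1. ¬(◇□(¬q ∧ p) → □(¬q ∧ p)), 0
2. ◇□(¬q ∧ p), 0
3. ¬□(¬q ∧ p), 0
4. □(¬q ∧ p), 1
5. ¬q ∧ p, 1
6. ¬q, 1
7. p, 1
8. ¬(¬q ∧ p), 2
9. ¬p, 2
Accessibility: 0R0, 0R1, 0R2, 1R1, 2R2
The negation has an open branch (countermodel exists).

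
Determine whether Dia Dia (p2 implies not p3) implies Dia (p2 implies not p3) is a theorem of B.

Invalid (countermodel exists)

Tableau for the negation not (Dia Dia (p2 implies not p3) implies Dia (p2 implies not p3)):
1. not (Dia Dia (p2 implies not p3) implies Dia (p2 implies not p3)), w0
2. Dia Dia (p2 implies not p3), w0
3. not Dia (p2 implies not p3), w0
4. not (p2 implies not p3), w0
5. p2, w0
6. p3, w0
7. Dia (p2 implies not p3), w1
8. not (p2 implies not p3), w1
9. p2, w1
10. p3, w1
11. p2 implies not p3, w2
12. not p3, w2
Accessibility: w0Rw0, w0Rw1, w1Rw0, w1Rw1, w1Rw2, w2Rw1, w2Rw2
The negation has an open branch (countermodel exists).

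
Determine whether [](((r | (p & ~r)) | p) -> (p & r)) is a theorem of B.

No, not valid

Tableau for the negation ~[](((r | (p & ~r)) | p) -> (p & r)):
1. ~[](((r | (p & ~r)) | p) -> (p & r)), 0
2. ~(((r | (p & ~r)) | p) -> (p & r)), 1   [~[]-rule on 1: fresh world 1, 0R1]
3. (r | (p & ~r)) | p, 1   [~->-rule on 2]
4. ~(p & r), 1   [~->-rule on 2]
5. p, 1   [|-rule on 3 (branches; this branch)]
6. ~r, 1   [~&-rule on 4 (branches; this branch)]
Accessibility: 0R0, 0R1, 1R0, 1R1
The negation has an open branch (countermodel exists).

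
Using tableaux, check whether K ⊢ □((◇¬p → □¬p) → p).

Invalid (countermodel exists)

Tableau for the negation ¬□((◇¬p → □¬p) → p):
1. ¬□((◇¬p → □¬p) → p), w0
2. ¬((◇¬p → □¬p) → p), w1   [¬□-rule on 1: fresh world w1, w0Rw1]
3. ◇¬p → □¬p, w1   [¬→-rule on 2]
4. ¬p, w1   [¬→-rule on 2]
5. □¬p, w1   [→-rule on 3 (branches; this branch)]
Accessibility: w0Rw1
The negation has an open branch (countermodel exists).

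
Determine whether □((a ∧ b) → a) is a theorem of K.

Yes, valid

Tableau for the negation ¬□((a ∧ b) → a):
1. ¬□((a ∧ b) → a), 0
2. ¬((a ∧ b) → a), 1   [¬□-rule on 1: fresh world 1, 0R1]
3. a ∧ b, 1   [¬→-rule on 2]
4. ¬a, 1   [¬→-rule on 2]
5. a, 1   [∧-rule on 3]
6. b, 1   [∧-rule on 3]
Accessibility: 0R1
Branch closes: a and ¬a both at 1.
All branches of the negation close; one closing branch shown above.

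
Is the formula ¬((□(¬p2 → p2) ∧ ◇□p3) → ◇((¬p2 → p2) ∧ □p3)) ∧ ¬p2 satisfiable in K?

1. ¬((□(¬p2 → p2) ∧ ◇□p3) → ◇((¬p2 → p2) ∧ □p3)) ∧ ¬p2, u
2. ¬((□(¬p2 → p2) ∧ ◇□p3) → ◇((¬p2 → p2) ∧ □p3)), u
3. ¬p2, u
4. □(¬p2 → p2) ∧ ◇□p3, u
5. ¬◇((¬p2 → p2) ∧ □p3), u
6. □(¬p2 → p2), u
7. ◇□p3, u
8. □p3, v
9. ¬((¬p2 → p2) ∧ □p3), v
10. ¬p2 → p2, v
11. ¬□p3, v
12. p2, v
13. ¬p3, w
14. p3, w
Accessibility: uRv, vRw
Branch closes: p3 and ¬p3 both at w.
Every branch closes; the branch above is one of them.

No, unsatisfiable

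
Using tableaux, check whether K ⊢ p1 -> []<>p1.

Not valid

Tableau for the negation ~(p1 -> []<>p1):
1. ~(p1 -> []<>p1), u
2. p1, u
3. ~[]<>p1, u
4. ~<>p1, v
Accessibility: uRv
The negation has an open branch (countermodel exists).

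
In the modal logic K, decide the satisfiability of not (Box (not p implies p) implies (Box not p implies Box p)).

1. not (Box (not p implies p) implies (Box not p implies Box p)), u
2. Box (not p implies p), u
3. not (Box not p implies Box p), u
4. Box not p, u
5. not Box p, u
6. not p, v
7. not p implies p, v
8. p, v
Accessibility: uRv
Branch closes: p and not p both at v.
Every branch closes; the branch above is one of them.

No, unsatisfiable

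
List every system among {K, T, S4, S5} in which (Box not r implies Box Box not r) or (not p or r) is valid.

S4-tableau for the negation not ((Box not r implies Box Box not r) or (not p or r)):
1. not ((Box not r implies Box Box not r) or (not p or r)), 0
2. not (Box not r implies Box Box not r), 0   [neg-or-rule on 1]
3. not (not p or r), 0   [neg-or-rule on 1]
4. Box not r, 0   [neg-implies-rule on 2]
5. not Box Box not r, 0   [neg-implies-rule on 2]
6. p, 0   [neg-or-rule on 3]
7. not r, 0   [neg-or-rule on 3]
8. not Box not r, 1   [neg-Box-rule on 5: fresh world 1, 0R1]
9. not r, 1   [Box-rule on 4 via 0R1]
10. r, 2   [neg-Box-rule on 8: fresh world 2, 1R2]
11. not r, 2   [Box-rule on 4 via 0R2]
Accessibility: 0R0, 0R1, 0R2, 1R1, 1R2, 2R2
Branch closes: r and not r both at 2.
Every branch closes (one shown): valid in S4, hence also in S5 (every theorem of S4 is a theorem of S5).
T-tableau for the negation not ((Box not r implies Box Box not r) or (not p or r)):
1. not ((Box not r implies Box Box not r) or (not p or r)), 0
2. not (Box not r implies Box Box not r), 0   [neg-or-rule on 1]
3. not (not p or r), 0   [neg-or-rule on 1]
4. Box not r, 0   [neg-implies-rule on 2]
5. not Box Box not r, 0   [neg-implies-rule on 2]
6. p, 0   [neg-or-rule on 3]
7. not r, 0   [neg-or-rule on 3]
8. not Box not r, 1   [neg-Box-rule on 5: fresh world 1, 0R1]
9. not r, 1   [Box-rule on 4 via 0R1]
10. r, 2   [neg-Box-rule on 8: fresh world 2, 1R2]
Accessibility: 0R0, 0R1, 1R1, 1R2, 2R2
Complete open branch: countermodel on a T-frame, so not valid in T, nor in K (the same frame is also a K-frame).

S4, S5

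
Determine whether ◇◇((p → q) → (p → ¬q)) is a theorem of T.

Invalid (countermodel exists)

Tableau for the negation ¬◇◇((p → q) → (p → ¬q)):
1. ¬◇◇((p → q) → (p → ¬q)), u
2. ¬◇((p → q) → (p → ¬q)), u
3. ¬((p → q) → (p → ¬q)), u
4. p → q, u
5. ¬(p → ¬q), u
6. p, u
7. q, u
Accessibility: uRu
The negation has an open branch (countermodel exists).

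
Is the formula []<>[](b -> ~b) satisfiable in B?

1. []<>[](b -> ~b), 0
2. <>[](b -> ~b), 0
3. [](b -> ~b), 1
4. <>[](b -> ~b), 1
5. b -> ~b, 0
6. b -> ~b, 1
7. ~b, 0
8. ~b, 1
9. [](b -> ~b), 2
10. b -> ~b, 2
11. ~b, 2
Accessibility: 0R0, 0R1, 1R0, 1R1, 1R2, 2R1, 2R2

Satisfiable (open branch found)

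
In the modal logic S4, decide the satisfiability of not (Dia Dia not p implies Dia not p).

Unsatisfiable

1. not (Dia Dia not p implies Dia not p), 0
2. Dia Dia not p, 0
3. not Dia not p, 0
4. p, 0
5. Dia not p, 1
6. p, 1
7. not p, 2
8. p, 2
Accessibility: 0R0, 0R1, 0R2, 1R1, 1R2, 2R2
Branch closes: p and not p both at 2.
(One branch shown.) All branches close.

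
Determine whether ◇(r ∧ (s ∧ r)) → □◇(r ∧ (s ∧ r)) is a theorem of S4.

Invalid (countermodel exists)

Tableau for the negation ¬(◇(r ∧ (s ∧ r)) → □◇(r ∧ (s ∧ r))):
1. ¬(◇(r ∧ (s ∧ r)) → □◇(r ∧ (s ∧ r))), 0
2. ◇(r ∧ (s ∧ r)), 0
3. ¬□◇(r ∧ (s ∧ r)), 0
4. r ∧ (s ∧ r), 1
5. r, 1
6. s ∧ r, 1
7. s, 1
8. ¬◇(r ∧ (s ∧ r)), 2
9. ¬(r ∧ (s ∧ r)), 2
10. ¬(s ∧ r), 2
11. ¬r, 2
Accessibility: 0R0, 0R1, 0R2, 1R1, 2R2
The negation has an open branch (countermodel exists).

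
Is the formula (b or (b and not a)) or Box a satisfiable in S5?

Yes, satisfiable

1. (b or (b and not a)) or Box a, 0
2. Box a, 0
3. a, 0
Accessibility: 0R0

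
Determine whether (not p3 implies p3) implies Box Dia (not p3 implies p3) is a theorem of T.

Tableau for the negation not ((not p3 implies p3) implies Box Dia (not p3 implies p3)):
1. not ((not p3 implies p3) implies Box Dia (not p3 implies p3)), 0
2. not p3 implies p3, 0   [neg-implies-rule on 1]
3. not Box Dia (not p3 implies p3), 0   [neg-implies-rule on 1]
4. p3, 0   [implies-rule on 2 (branches; this branch)]
5. not Dia (not p3 implies p3), 1   [neg-Box-rule on 3: fresh world 1, 0R1]
6. not (not p3 implies p3), 1   [neg-Dia-rule on 5 via 1R1]
7. not p3, 1   [neg-implies-rule on 6]
Accessibility: 0R0, 0R1, 1R1
The negation has an open branch (countermodel exists).

Invalid (countermodel exists)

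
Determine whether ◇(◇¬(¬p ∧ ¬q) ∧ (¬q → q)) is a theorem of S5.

Tableau for the negation ¬◇(◇¬(¬p ∧ ¬q) ∧ (¬q → q)):
1. ¬◇(◇¬(¬p ∧ ¬q) ∧ (¬q → q)), u
2. ¬(◇¬(¬p ∧ ¬q) ∧ (¬q → q)), u
3. ¬(¬q → q), u
4. ¬q, u
Accessibility: uRu
The negation has an open branch (countermodel exists).

No, not valid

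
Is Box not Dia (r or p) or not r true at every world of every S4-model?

Not valid

Tableau for the negation not (Box not Dia (r or p) or not r):
1. not (Box not Dia (r or p) or not r), u
2. not Box not Dia (r or p), u
3. r, u
4. Dia (r or p), v
5. r or p, w
6. p, w
Accessibility: uRu, uRv, uRw, vRv, vRw, wRw
The negation has an open branch (countermodel exists).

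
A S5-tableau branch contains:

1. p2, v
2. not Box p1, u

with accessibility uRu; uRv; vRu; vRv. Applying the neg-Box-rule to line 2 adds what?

a fresh world w with uRw, and not p1 at w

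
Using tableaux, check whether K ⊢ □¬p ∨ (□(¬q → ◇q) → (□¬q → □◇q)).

Yes, valid

Tableau for the negation ¬(□¬p ∨ (□(¬q → ◇q) → (□¬q → □◇q))):
1. ¬(□¬p ∨ (□(¬q → ◇q) → (□¬q → □◇q))), u
2. ¬□¬p, u
3. ¬(□(¬q → ◇q) → (□¬q → □◇q)), u
4. □(¬q → ◇q), u
5. ¬(□¬q → □◇q), u
6. □¬q, u
7. ¬□◇q, u
8. p, v
9. ¬q → ◇q, v
10. ¬q, v
11. ◇q, v
12. ¬◇q, w
13. ¬q → ◇q, w
14. ¬q, w
15. ◇q, w
16. q, x
17. q, y
18. ¬q, y
Accessibility: uRv, uRw, vRx, wRy
Branch closes: q and ¬q both at y.
All branches of the negation close; one closing branch shown above.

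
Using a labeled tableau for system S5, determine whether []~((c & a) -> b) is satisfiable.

1. []~((c & a) -> b), w0
2. ~((c & a) -> b), w0
3. c & a, w0
4. ~b, w0
5. c, w0
6. a, w0
Accessibility: w0Rw0

Satisfiable (open branch found)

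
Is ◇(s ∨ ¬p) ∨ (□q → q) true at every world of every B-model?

Tableau for the negation ¬(◇(s ∨ ¬p) ∨ (□q → q)):
1. ¬(◇(s ∨ ¬p) ∨ (□q → q)), 0
2. ¬◇(s ∨ ¬p), 0   [¬∨-rule on 1]
3. ¬(□q → q), 0   [¬∨-rule on 1]
4. □q, 0   [¬→-rule on 3]
5. ¬q, 0   [¬→-rule on 3]
6. ¬(s ∨ ¬p), 0   [¬◇-rule on 2 via 0R0]
7. ¬s, 0   [¬∨-rule on 6]
8. p, 0   [¬∨-rule on 6]
9. q, 0   [□-rule on 4 via 0R0]
Accessibility: 0R0
Branch closes: q and ¬q both at 0.
All branches of the negation close; one closing branch shown above.

Valid in B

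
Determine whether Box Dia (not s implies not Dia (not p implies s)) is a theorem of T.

Tableau for the negation not Box Dia (not s implies not Dia (not p implies s)):
1. not Box Dia (not s implies not Dia (not p implies s)), u
2. not Dia (not s implies not Dia (not p implies s)), v   [neg-Box-rule on 1: fresh world v, uRv]
3. not (not s implies not Dia (not p implies s)), v   [neg-Dia-rule on 2 via vRv]
4. not s, v   [neg-implies-rule on 3]
5. Dia (not p implies s), v   [neg-implies-rule on 3]
6. not p implies s, w   [Dia-rule on 5: fresh world w, vRw]
7. not (not s implies not Dia (not p implies s)), w   [neg-Dia-rule on 2 via vRw]
8. not s, w   [neg-implies-rule on 7]
9. Dia (not p implies s), w   [neg-implies-rule on 7]
10. p, w   [implies-rule on 6 (branches; this branch)]
11. not p implies s, x   [Dia-rule on 9: fresh world x, wRx]
12. s, x   [implies-rule on 11 (branches; this branch)]
Accessibility: uRu, uRv, vRv, vRw, wRw, wRx, xRx
The negation has an open branch (countermodel exists).

No, not valid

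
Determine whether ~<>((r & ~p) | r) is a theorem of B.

Invalid (countermodel exists)

Tableau for the negation <>((r & ~p) | r):
1. <>((r & ~p) | r), 0
2. (r & ~p) | r, 1   [<>-rule on 1: fresh world 1, 0R1]
3. r, 1   [|-rule on 2 (branches; this branch)]
Accessibility: 0R0, 0R1, 1R0, 1R1
The negation has an open branch (countermodel exists).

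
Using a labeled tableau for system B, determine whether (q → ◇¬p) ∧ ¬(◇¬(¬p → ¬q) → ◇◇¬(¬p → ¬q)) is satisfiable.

1. (q → ◇¬p) ∧ ¬(◇¬(¬p → ¬q) → ◇◇¬(¬p → ¬q)), 0
2. q → ◇¬p, 0   [∧-rule on 1]
3. ¬(◇¬(¬p → ¬q) → ◇◇¬(¬p → ¬q)), 0   [∧-rule on 1]
4. ◇¬(¬p → ¬q), 0   [¬→-rule on 3]
5. ¬◇◇¬(¬p → ¬q), 0   [¬→-rule on 3]
6. ¬◇¬(¬p → ¬q), 0   [¬◇-rule on 5 via 0R0]
7. ¬p → ¬q, 0   [¬◇-rule on 6 via 0R0]
8. ◇¬p, 0   [→-rule on 2 (branches; this branch)]
9. ¬q, 0   [→-rule on 7 (branches; this branch)]
10. ¬(¬p → ¬q), 1   [◇-rule on 4: fresh world 1, 0R1]
11. ¬p, 1   [¬→-rule on 10]
12. q, 1   [¬→-rule on 10]
13. ¬◇¬(¬p → ¬q), 1   [¬◇-rule on 5 via 0R1]
14. ¬p → ¬q, 1   [¬◇-rule on 6 via 0R1]
15. ¬q, 1   [→-rule on 14 (branches; this branch)]
Accessibility: 0R0, 0R1, 1R0, 1R1
Branch closes: q and ¬q both at 1.
Every branch closes; the branch above is one of them.

Unsatisfiable (every branch closes)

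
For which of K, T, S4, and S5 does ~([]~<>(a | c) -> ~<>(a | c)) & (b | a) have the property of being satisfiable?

K

K-tableau for the formula:
1. ~([]~<>(a | c) -> ~<>(a | c)) & (b | a), 0
2. ~([]~<>(a | c) -> ~<>(a | c)), 0
3. b | a, 0
4. []~<>(a | c), 0
5. <>(a | c), 0
6. a, 0
7. a | c, 1
8. ~<>(a | c), 1
9. c, 1
Accessibility: 0R1
Complete open branch: satisfiable in K.
T-tableau for the formula:
1. ~([]~<>(a | c) -> ~<>(a | c)) & (b | a), 0
2. ~([]~<>(a | c) -> ~<>(a | c)), 0
3. b | a, 0
4. []~<>(a | c), 0
5. <>(a | c), 0
6. ~<>(a | c), 0
7. ~(a | c), 0
8. ~a, 0
9. ~c, 0
10. b, 0
11. a | c, 1
12. ~<>(a | c), 1
13. ~(a | c), 1
14. ~a, 1
15. ~c, 1
16. c, 1
Accessibility: 0R0, 0R1, 1R1
Branch closes: c and ~c both at 1.
Every branch closes (one shown): unsatisfiable in T, hence also in S4, S5 (every S4/S5-frame is a T-frame).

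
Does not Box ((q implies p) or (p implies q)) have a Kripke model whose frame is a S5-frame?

Unsatisfiable

1. not Box ((q implies p) or (p implies q)), 0
2. not ((q implies p) or (p implies q)), 1
3. not (q implies p), 1
4. not (p implies q), 1
5. q, 1
6. not p, 1
7. p, 1
8. not q, 1
Accessibility: 0R0, 0R1, 1R0, 1R1
Branch closes: p and not p both at 1.
Every branch closes; the branch above is one of them.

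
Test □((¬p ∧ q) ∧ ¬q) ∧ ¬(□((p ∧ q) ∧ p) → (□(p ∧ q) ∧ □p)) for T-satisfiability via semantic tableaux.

1. □((¬p ∧ q) ∧ ¬q) ∧ ¬(□((p ∧ q) ∧ p) → (□(p ∧ q) ∧ □p)), w0
2. □((¬p ∧ q) ∧ ¬q), w0   [∧-rule on 1]
3. ¬(□((p ∧ q) ∧ p) → (□(p ∧ q) ∧ □p)), w0   [∧-rule on 1]
4. □((p ∧ q) ∧ p), w0   [¬→-rule on 3]
5. ¬(□(p ∧ q) ∧ □p), w0   [¬→-rule on 3]
6. (¬p ∧ q) ∧ ¬q, w0   [□-rule on 2 via w0Rw0]
7. ¬p ∧ q, w0   [∧-rule on 6]
8. ¬q, w0   [∧-rule on 6]
9. ¬p, w0   [∧-rule on 7]
10. q, w0   [∧-rule on 7]
Accessibility: w0Rw0
Branch closes: q and ¬q both at w0.
(One branch shown.) All branches close.

Unsatisfiable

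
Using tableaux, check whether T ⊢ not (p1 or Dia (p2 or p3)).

Tableau for the negation p1 or Dia (p2 or p3):
1. p1 or Dia (p2 or p3), w0
2. Dia (p2 or p3), w0
3. p2 or p3, w1
4. p3, w1
Accessibility: w0Rw0, w0Rw1, w1Rw1
The negation has an open branch (countermodel exists).

Not valid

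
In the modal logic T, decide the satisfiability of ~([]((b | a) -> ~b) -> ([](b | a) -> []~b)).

Unsatisfiable

1. ~([]((b | a) -> ~b) -> ([](b | a) -> []~b)), w0
2. []((b | a) -> ~b), w0   [~->-rule on 1]
3. ~([](b | a) -> []~b), w0   [~->-rule on 1]
4. [](b | a), w0   [~->-rule on 3]
5. ~[]~b, w0   [~->-rule on 3]
6. (b | a) -> ~b, w0   [[]-rule on 2 via w0Rw0]
7. b | a, w0   [[]-rule on 4 via w0Rw0]
8. ~b, w0   [->-rule on 6 (branches; this branch)]
9. a, w0   [|-rule on 7 (branches; this branch)]
10. b, w1   [~[]-rule on 5: fresh world w1, w0Rw1]
11. (b | a) -> ~b, w1   [[]-rule on 2 via w0Rw1]
12. b | a, w1   [[]-rule on 4 via w0Rw1]
13. ~(b | a), w1   [->-rule on 11 (branches; this branch)]
14. ~b, w1   [~|-rule on 13]
15. ~a, w1   [~|-rule on 13]
Accessibility: w0Rw0, w0Rw1, w1Rw1
Branch closes: b and ~b both at w1.
All branches of the tableau close; one closing branch shown above.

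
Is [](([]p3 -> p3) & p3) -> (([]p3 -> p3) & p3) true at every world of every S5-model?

Tableau for the negation ~([](([]p3 -> p3) & p3) -> (([]p3 -> p3) & p3)):
1. ~([](([]p3 -> p3) & p3) -> (([]p3 -> p3) & p3)), 0
2. [](([]p3 -> p3) & p3), 0   [~->-rule on 1]
3. ~(([]p3 -> p3) & p3), 0   [~->-rule on 1]
4. ([]p3 -> p3) & p3, 0   [[]-rule on 2 via 0R0]
5. []p3 -> p3, 0   [&-rule on 4]
6. p3, 0   [&-rule on 4]
7. ~([]p3 -> p3), 0   [~&-rule on 3 (branches; this branch)]
8. []p3, 0   [~->-rule on 7]
9. ~p3, 0   [~->-rule on 7]
Accessibility: 0R0
Branch closes: p3 and ~p3 both at 0.
All branches of the negation close; one closing branch shown above.

Yes, valid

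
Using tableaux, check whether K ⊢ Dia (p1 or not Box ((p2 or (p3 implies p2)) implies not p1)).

Tableau for the negation not Dia (p1 or not Box ((p2 or (p3 implies p2)) implies not p1)):
1. not Dia (p1 or not Box ((p2 or (p3 implies p2)) implies not p1)), 0
The negation has an open branch (countermodel exists).

No, not valid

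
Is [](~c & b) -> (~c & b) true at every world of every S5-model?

Tableau for the negation ~([](~c & b) -> (~c & b)):
1. ~([](~c & b) -> (~c & b)), u
2. [](~c & b), u
3. ~(~c & b), u
4. ~c & b, u
5. ~c, u
6. b, u
7. ~b, u
Accessibility: uRu
Branch closes: b and ~b both at u.
All branches of the negation close; one closing branch shown above.

Valid in S5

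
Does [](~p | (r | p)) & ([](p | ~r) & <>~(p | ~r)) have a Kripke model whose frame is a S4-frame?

1. [](~p | (r | p)) & ([](p | ~r) & <>~(p | ~r)), u
2. [](~p | (r | p)), u
3. [](p | ~r) & <>~(p | ~r), u
4. [](p | ~r), u
5. <>~(p | ~r), u
6. ~p | (r | p), u
7. p | ~r, u
8. r | p, u
9. ~r, u
10. p, u
11. ~(p | ~r), v
12. ~p, v
13. r, v
14. ~p | (r | p), v
15. p | ~r, v
16. r | p, v
17. ~r, v
Accessibility: uRu, uRv, vRv
Branch closes: r and ~r both at v.
Every branch closes; the branch above is one of them.

No, unsatisfiable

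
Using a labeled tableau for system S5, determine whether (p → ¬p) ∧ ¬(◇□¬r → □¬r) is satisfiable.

Unsatisfiable (every branch closes)

1. (p → ¬p) ∧ ¬(◇□¬r → □¬r), w0
2. p → ¬p, w0
3. ¬(◇□¬r → □¬r), w0
4. ◇□¬r, w0
5. ¬□¬r, w0
6. ¬p, w0
7. □¬r, w1
8. ¬r, w0
9. ¬r, w1
10. r, w2
11. ¬r, w2
Accessibility: w0Rw0, w0Rw1, w0Rw2, w1Rw0, w1Rw1, w1Rw2, w2Rw0, w2Rw1, w2Rw2
Branch closes: r and ¬r both at w2.
All branches of the tableau close; one closing branch shown above.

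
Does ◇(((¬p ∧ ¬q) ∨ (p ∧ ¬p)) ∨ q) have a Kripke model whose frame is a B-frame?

1. ◇(((¬p ∧ ¬q) ∨ (p ∧ ¬p)) ∨ q), w0
2. ((¬p ∧ ¬q) ∨ (p ∧ ¬p)) ∨ q, w1
3. q, w1
Accessibility: w0Rw0, w0Rw1, w1Rw0, w1Rw1

Satisfiable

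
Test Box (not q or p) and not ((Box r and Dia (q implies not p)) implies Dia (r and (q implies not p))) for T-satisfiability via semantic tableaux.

No, unsatisfiable

1. Box (not q or p) and not ((Box r and Dia (q implies not p)) implies Dia (r and (q implies not p))), u
2. Box (not q or p), u
3. not ((Box r and Dia (q implies not p)) implies Dia (r and (q implies not p))), u
4. Box r and Dia (q implies not p), u
5. not Dia (r and (q implies not p)), u
6. Box r, u
7. Dia (q implies not p), u
8. not q or p, u
9. not (r and (q implies not p)), u
10. r, u
11. p, u
12. not (q implies not p), u
13. q, u
14. q implies not p, v
15. not q or p, v
16. not (r and (q implies not p)), v
17. r, v
18. not p, v
19. not q, v
20. not (q implies not p), v
21. q, v
22. p, v
Accessibility: uRu, uRv, vRv
Branch closes: q and not q both at v.
(One branch shown.) All branches close.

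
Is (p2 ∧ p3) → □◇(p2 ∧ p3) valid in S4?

No, not valid

Tableau for the negation ¬((p2 ∧ p3) → □◇(p2 ∧ p3)):
1. ¬((p2 ∧ p3) → □◇(p2 ∧ p3)), 0
2. p2 ∧ p3, 0   [¬→-rule on 1]
3. ¬□◇(p2 ∧ p3), 0   [¬→-rule on 1]
4. p2, 0   [∧-rule on 2]
5. p3, 0   [∧-rule on 2]
6. ¬◇(p2 ∧ p3), 1   [¬□-rule on 3: fresh world 1, 0R1]
7. ¬(p2 ∧ p3), 1   [¬◇-rule on 6 via 1R1]
8. ¬p3, 1   [¬∧-rule on 7 (branches; this branch)]
Accessibility: 0R0, 0R1, 1R1
The negation has an open branch (countermodel exists).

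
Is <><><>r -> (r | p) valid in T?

Tableau for the negation ~(<><><>r -> (r | p)):
1. ~(<><><>r -> (r | p)), u
2. <><><>r, u
3. ~(r | p), u
4. ~r, u
5. ~p, u
6. <><>r, v
7. <>r, w
8. r, x
Accessibility: uRu, uRv, vRv, vRw, wRw, wRx, xRx
The negation has an open branch (countermodel exists).

Invalid (countermodel exists)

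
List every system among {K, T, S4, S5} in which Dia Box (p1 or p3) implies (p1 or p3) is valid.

S5

S5-tableau for the negation not (Dia Box (p1 or p3) implies (p1 or p3)):
1. not (Dia Box (p1 or p3) implies (p1 or p3)), w0
2. Dia Box (p1 or p3), w0   [neg-implies-rule on 1]
3. not (p1 or p3), w0   [neg-implies-rule on 1]
4. not p1, w0   [neg-or-rule on 3]
5. not p3, w0   [neg-or-rule on 3]
6. Box (p1 or p3), w1   [Dia-rule on 2: fresh world w1, w0Rw1]
7. p1 or p3, w0   [Box-rule on 6 via w1Rw0]
8. p1 or p3, w1   [Box-rule on 6 via w1Rw1]
9. p3, w0   [or-rule on 7 (branches; this branch)]
Accessibility: w0Rw0, w0Rw1, w1Rw0, w1Rw1
Branch closes: p3 and not p3 both at w0.
Every branch closes (one shown): valid in S5.
S4-tableau for the negation not (Dia Box (p1 or p3) implies (p1 or p3)):
1. not (Dia Box (p1 or p3) implies (p1 or p3)), w0
2. Dia Box (p1 or p3), w0   [neg-implies-rule on 1]
3. not (p1 or p3), w0   [neg-implies-rule on 1]
4. not p1, w0   [neg-or-rule on 3]
5. not p3, w0   [neg-or-rule on 3]
6. Box (p1 or p3), w1   [Dia-rule on 2: fresh world w1, w0Rw1]
7. p1 or p3, w1   [Box-rule on 6 via w1Rw1]
8. p3, w1   [or-rule on 7 (branches; this branch)]
Accessibility: w0Rw0, w0Rw1, w1Rw1
Complete open branch: countermodel on an S4-frame, so not valid in S4, nor in K, T (the same frame is also a K-frame and a T-frame).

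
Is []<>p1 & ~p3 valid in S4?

Tableau for the negation ~([]<>p1 & ~p3):
1. ~([]<>p1 & ~p3), w0
2. p3, w0   [~&-rule on 1 (branches; this branch)]
Accessibility: w0Rw0
The negation has an open branch (countermodel exists).

Not valid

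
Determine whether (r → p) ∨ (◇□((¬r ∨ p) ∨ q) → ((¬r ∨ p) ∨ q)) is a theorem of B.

Valid in B

Tableau for the negation ¬((r → p) ∨ (◇□((¬r ∨ p) ∨ q) → ((¬r ∨ p) ∨ q))):
1. ¬((r → p) ∨ (◇□((¬r ∨ p) ∨ q) → ((¬r ∨ p) ∨ q))), u
2. ¬(r → p), u
3. ¬(◇□((¬r ∨ p) ∨ q) → ((¬r ∨ p) ∨ q)), u
4. r, u
5. ¬p, u
6. ◇□((¬r ∨ p) ∨ q), u
7. ¬((¬r ∨ p) ∨ q), u
8. ¬(¬r ∨ p), u
9. ¬q, u
10. □((¬r ∨ p) ∨ q), v
11. (¬r ∨ p) ∨ q, u
12. (¬r ∨ p) ∨ q, v
13. ¬r ∨ p, u
14. q, v
15. p, u
Accessibility: uRu, uRv, vRu, vRv
Branch closes: p and ¬p both at u.
All branches of the negation close; one closing branch shown above.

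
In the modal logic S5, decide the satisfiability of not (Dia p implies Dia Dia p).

1. not (Dia p implies Dia Dia p), 0
2. Dia p, 0
3. not Dia Dia p, 0
4. not Dia p, 0
5. not p, 0
6. p, 1
7. not Dia p, 1
8. not p, 1
Accessibility: 0R0, 0R1, 1R0, 1R1
Branch closes: p and not p both at 1.
(One branch shown.) All branches close.

No, unsatisfiable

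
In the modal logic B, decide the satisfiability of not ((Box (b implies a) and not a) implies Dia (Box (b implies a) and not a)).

1. not ((Box (b implies a) and not a) implies Dia (Box (b implies a) and not a)), w0
2. Box (b implies a) and not a, w0
3. not Dia (Box (b implies a) and not a), w0
4. Box (b implies a), w0
5. not a, w0
6. not (Box (b implies a) and not a), w0
7. b implies a, w0
8. not Box (b implies a), w0
9. not b, w0
10. not (b implies a), w1
11. b, w1
12. not a, w1
13. not (Box (b implies a) and not a), w1
14. b implies a, w1
15. not Box (b implies a), w1
16. a, w1
Accessibility: w0Rw0, w0Rw1, w1Rw0, w1Rw1
Branch closes: a and not a both at w1.
(One branch shown.) All branches close.

Unsatisfiable (every branch closes)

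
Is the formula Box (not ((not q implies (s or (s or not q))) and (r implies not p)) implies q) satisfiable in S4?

1. Box (not ((not q implies (s or (s or not q))) and (r implies not p)) implies q), 0
2. not ((not q implies (s or (s or not q))) and (r implies not p)) implies q, 0
3. q, 0
Accessibility: 0R0

Satisfiable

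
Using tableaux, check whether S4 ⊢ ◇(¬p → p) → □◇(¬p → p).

Not valid

Tableau for the negation ¬(◇(¬p → p) → □◇(¬p → p)):
1. ¬(◇(¬p → p) → □◇(¬p → p)), w0
2. ◇(¬p → p), w0
3. ¬□◇(¬p → p), w0
4. ¬p → p, w1
5. p, w1
6. ¬◇(¬p → p), w2
7. ¬(¬p → p), w2
8. ¬p, w2
Accessibility: w0Rw0, w0Rw1, w0Rw2, w1Rw1, w2Rw2
The negation has an open branch (countermodel exists).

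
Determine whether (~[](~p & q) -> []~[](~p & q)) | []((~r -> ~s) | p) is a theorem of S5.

Valid in S5

Tableau for the negation ~((~[](~p & q) -> []~[](~p & q)) | []((~r -> ~s) | p)):
1. ~((~[](~p & q) -> []~[](~p & q)) | []((~r -> ~s) | p)), w0
2. ~(~[](~p & q) -> []~[](~p & q)), w0   [~|-rule on 1]
3. ~[]((~r -> ~s) | p), w0   [~|-rule on 1]
4. ~[](~p & q), w0   [~->-rule on 2]
5. ~[]~[](~p & q), w0   [~->-rule on 2]
6. ~((~r -> ~s) | p), w1   [~[]-rule on 3: fresh world w1, w0Rw1]
7. ~(~r -> ~s), w1   [~|-rule on 6]
8. ~p, w1   [~|-rule on 6]
9. ~r, w1   [~->-rule on 7]
10. s, w1   [~->-rule on 7]
11. ~(~p & q), w2   [~[]-rule on 4: fresh world w2, w0Rw2]
12. ~q, w2   [~&-rule on 11 (branches; this branch)]
13. [](~p & q), w3   [~[]-rule on 5: fresh world w3, w0Rw3]
14. ~p & q, w0   [[]-rule on 13 via w3Rw0]
15. ~p, w0   [&-rule on 14]
16. q, w0   [&-rule on 14]
17. ~p & q, w1   [[]-rule on 13 via w3Rw1]
18. q, w1   [&-rule on 17]
19. ~p & q, w2   [[]-rule on 13 via w3Rw2]
20. ~p, w2   [&-rule on 19]
21. q, w2   [&-rule on 19]
Accessibility: w0Rw0, w0Rw1, w0Rw2, w0Rw3, w1Rw0, w1Rw1, w1Rw2, w1Rw3, w2Rw0, w2Rw1, w2Rw2, w2Rw3, w3Rw0, w3Rw1, w3Rw2, w3Rw3
Branch closes: q and ~q both at w2.
Every branch of the negation's tableau closes; the branch above is one of them.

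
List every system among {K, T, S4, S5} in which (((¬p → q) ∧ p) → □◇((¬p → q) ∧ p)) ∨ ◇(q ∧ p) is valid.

S5-tableau for the negation ¬((((¬p → q) ∧ p) → □◇((¬p → q) ∧ p)) ∨ ◇(q ∧ p)):
1. ¬((((¬p → q) ∧ p) → □◇((¬p → q) ∧ p)) ∨ ◇(q ∧ p)), w0
2. ¬(((¬p → q) ∧ p) → □◇((¬p → q) ∧ p)), w0   [¬∨-rule on 1]
3. ¬◇(q ∧ p), w0   [¬∨-rule on 1]
4. (¬p → q) ∧ p, w0   [¬→-rule on 2]
5. ¬□◇((¬p → q) ∧ p), w0   [¬→-rule on 2]
6. ¬p → q, w0   [∧-rule on 4]
7. p, w0   [∧-rule on 4]
8. ¬(q ∧ p), w0   [¬◇-rule on 3 via w0Rw0]
9. ¬q, w0   [¬∧-rule on 8 (branches; this branch)]
10. ¬◇((¬p → q) ∧ p), w1   [¬□-rule on 5: fresh world w1, w0Rw1]
11. ¬(q ∧ p), w1   [¬◇-rule on 3 via w0Rw1]
12. ¬((¬p → q) ∧ p), w0   [¬◇-rule on 10 via w1Rw0]
13. ¬((¬p → q) ∧ p), w1   [¬◇-rule on 10 via w1Rw1]
14. ¬p, w1   [¬∧-rule on 11 (branches; this branch)]
15. ¬(¬p → q), w0   [¬∧-rule on 12 (branches; this branch)]
16. ¬p, w0   [¬→-rule on 15]
Accessibility: w0Rw0, w0Rw1, w1Rw0, w1Rw1
Branch closes: p and ¬p both at w0.
Every branch closes (one shown): valid in S5.
S4-tableau for the negation ¬((((¬p → q) ∧ p) → □◇((¬p → q) ∧ p)) ∨ ◇(q ∧ p)):
1. ¬((((¬p → q) ∧ p) → □◇((¬p → q) ∧ p)) ∨ ◇(q ∧ p)), w0
2. ¬(((¬p → q) ∧ p) → □◇((¬p → q) ∧ p)), w0   [¬∨-rule on 1]
3. ¬◇(q ∧ p), w0   [¬∨-rule on 1]
4. (¬p → q) ∧ p, w0   [¬→-rule on 2]
5. ¬□◇((¬p → q) ∧ p), w0   [¬→-rule on 2]
6. ¬p → q, w0   [∧-rule on 4]
7. p, w0   [∧-rule on 4]
8. ¬(q ∧ p), w0   [¬◇-rule on 3 via w0Rw0]
9. ¬q, w0   [¬∧-rule on 8 (branches; this branch)]
10. ¬◇((¬p → q) ∧ p), w1   [¬□-rule on 5: fresh world w1, w0Rw1]
11. ¬(q ∧ p), w1   [¬◇-rule on 3 via w0Rw1]
12. ¬((¬p → q) ∧ p), w1   [¬◇-rule on 10 via w1Rw1]
13. ¬p, w1   [¬∧-rule on 11 (branches; this branch)]
Accessibility: w0Rw0, w0Rw1, w1Rw1
Complete open branch: countermodel on an S4-frame, so not valid in S4, nor in K, T (the same frame is also a K-frame and a T-frame).

S5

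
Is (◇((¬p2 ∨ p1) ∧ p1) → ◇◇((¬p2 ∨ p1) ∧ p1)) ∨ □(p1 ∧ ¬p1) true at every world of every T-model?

Yes, valid

Tableau for the negation ¬((◇((¬p2 ∨ p1) ∧ p1) → ◇◇((¬p2 ∨ p1) ∧ p1)) ∨ □(p1 ∧ ¬p1)):
1. ¬((◇((¬p2 ∨ p1) ∧ p1) → ◇◇((¬p2 ∨ p1) ∧ p1)) ∨ □(p1 ∧ ¬p1)), 0
2. ¬(◇((¬p2 ∨ p1) ∧ p1) → ◇◇((¬p2 ∨ p1) ∧ p1)), 0
3. ¬□(p1 ∧ ¬p1), 0
4. ◇((¬p2 ∨ p1) ∧ p1), 0
5. ¬◇◇((¬p2 ∨ p1) ∧ p1), 0
6. ¬◇((¬p2 ∨ p1) ∧ p1), 0
7. ¬((¬p2 ∨ p1) ∧ p1), 0
8. ¬(¬p2 ∨ p1), 0
9. p2, 0
10. ¬p1, 0
11. ¬(p1 ∧ ¬p1), 1
12. ¬◇((¬p2 ∨ p1) ∧ p1), 1
13. ¬((¬p2 ∨ p1) ∧ p1), 1
14. ¬p1, 1
15. ¬(¬p2 ∨ p1), 1
16. p2, 1
17. (¬p2 ∨ p1) ∧ p1, 2
18. ¬p2 ∨ p1, 2
19. p1, 2
20. ¬◇((¬p2 ∨ p1) ∧ p1), 2
21. ¬((¬p2 ∨ p1) ∧ p1), 2
22. ¬(¬p2 ∨ p1), 2
23. p2, 2
24. ¬p1, 2
Accessibility: 0R0, 0R1, 0R2, 1R1, 2R2
Branch closes: p1 and ¬p1 both at 2.
Every branch of the negation's tableau closes; the branch above is one of them.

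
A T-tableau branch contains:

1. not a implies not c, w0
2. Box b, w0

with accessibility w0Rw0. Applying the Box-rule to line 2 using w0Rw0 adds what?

b, w0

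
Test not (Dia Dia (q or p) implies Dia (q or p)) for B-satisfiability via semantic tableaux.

1. not (Dia Dia (q or p) implies Dia (q or p)), 0
2. Dia Dia (q or p), 0
3. not Dia (q or p), 0
4. not (q or p), 0
5. not q, 0
6. not p, 0
7. Dia (q or p), 1
8. not (q or p), 1
9. not q, 1
10. not p, 1
11. q or p, 2
12. p, 2
Accessibility: 0R0, 0R1, 1R0, 1R1, 1R2, 2R1, 2R2

Satisfiable (open branch found)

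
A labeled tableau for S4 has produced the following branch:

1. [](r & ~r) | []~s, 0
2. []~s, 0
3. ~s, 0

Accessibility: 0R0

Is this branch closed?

Open

There is no literal clash: for every atom and world, at most one sign appears.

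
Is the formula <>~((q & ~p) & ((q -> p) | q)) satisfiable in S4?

1. <>~((q & ~p) & ((q -> p) | q)), w0
2. ~((q & ~p) & ((q -> p) | q)), w1
3. ~(q & ~p), w1
4. p, w1
Accessibility: w0Rw0, w0Rw1, w1Rw1

Yes, satisfiable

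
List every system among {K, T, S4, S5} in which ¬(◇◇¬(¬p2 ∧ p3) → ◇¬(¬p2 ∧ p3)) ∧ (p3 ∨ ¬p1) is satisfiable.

K, T

S4-tableau for the formula:
1. ¬(◇◇¬(¬p2 ∧ p3) → ◇¬(¬p2 ∧ p3)) ∧ (p3 ∨ ¬p1), w0
2. ¬(◇◇¬(¬p2 ∧ p3) → ◇¬(¬p2 ∧ p3)), w0
3. p3 ∨ ¬p1, w0
4. ◇◇¬(¬p2 ∧ p3), w0
5. ¬◇¬(¬p2 ∧ p3), w0
6. ¬p2 ∧ p3, w0
7. ¬p2, w0
8. p3, w0
9. ¬p1, w0
10. ◇¬(¬p2 ∧ p3), w1
11. ¬p2 ∧ p3, w1
12. ¬p2, w1
13. p3, w1
14. ¬(¬p2 ∧ p3), w2
15. ¬p2 ∧ p3, w2
16. ¬p2, w2
17. p3, w2
18. ¬p3, w2
Accessibility: w0Rw0, w0Rw1, w0Rw2, w1Rw1, w1Rw2, w2Rw2
Branch closes: p3 and ¬p3 both at w2.
Every branch closes (one shown): unsatisfiable in S4, hence also in S5 (every S5-frame is an S4-frame).
T-tableau for the formula:
1. ¬(◇◇¬(¬p2 ∧ p3) → ◇¬(¬p2 ∧ p3)) ∧ (p3 ∨ ¬p1), w0
2. ¬(◇◇¬(¬p2 ∧ p3) → ◇¬(¬p2 ∧ p3)), w0
3. p3 ∨ ¬p1, w0
4. ◇◇¬(¬p2 ∧ p3), w0
5. ¬◇¬(¬p2 ∧ p3), w0
6. ¬p2 ∧ p3, w0
7. ¬p2, w0
8. p3, w0
9. ¬p1, w0
10. ◇¬(¬p2 ∧ p3), w1
11. ¬p2 ∧ p3, w1
12. ¬p2, w1
13. p3, w1
14. ¬(¬p2 ∧ p3), w2
15. ¬p3, w2
Accessibility: w0Rw0, w0Rw1, w1Rw1, w1Rw2, w2Rw2
Complete open branch: satisfiable in T, hence also in K (this T-model is also a K-model).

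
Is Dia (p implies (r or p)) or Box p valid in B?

Tableau for the negation not (Dia (p implies (r or p)) or Box p):
1. not (Dia (p implies (r or p)) or Box p), w0
2. not Dia (p implies (r or p)), w0   [neg-or-rule on 1]
3. not Box p, w0   [neg-or-rule on 1]
4. not (p implies (r or p)), w0   [neg-Dia-rule on 2 via w0Rw0]
5. p, w0   [neg-implies-rule on 4]
6. not (r or p), w0   [neg-implies-rule on 4]
7. not r, w0   [neg-or-rule on 6]
8. not p, w0   [neg-or-rule on 6]
Accessibility: w0Rw0
Branch closes: p and not p both at w0.
All branches of the negation close; one closing branch shown above.

Yes, valid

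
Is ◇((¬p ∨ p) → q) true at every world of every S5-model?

Invalid (countermodel exists)

Tableau for the negation ¬◇((¬p ∨ p) → q):
1. ¬◇((¬p ∨ p) → q), 0
2. ¬((¬p ∨ p) → q), 0
3. ¬p ∨ p, 0
4. ¬q, 0
5. p, 0
Accessibility: 0R0
The negation has an open branch (countermodel exists).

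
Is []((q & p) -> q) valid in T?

Tableau for the negation ~[]((q & p) -> q):
1. ~[]((q & p) -> q), u
2. ~((q & p) -> q), v
3. q & p, v
4. ~q, v
5. q, v
6. p, v
Accessibility: uRu, uRv, vRv
Branch closes: q and ~q both at v.
Every branch of the negation's tableau closes; the branch above is one of them.

Valid in T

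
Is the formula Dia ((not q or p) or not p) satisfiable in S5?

Yes, satisfiable

1. Dia ((not q or p) or not p), 0
2. (not q or p) or not p, 1   [Dia-rule on 1: fresh world 1, 0R1]
3. not p, 1   [or-rule on 2 (branches; this branch)]
Accessibility: 0R0, 0R1, 1R0, 1R1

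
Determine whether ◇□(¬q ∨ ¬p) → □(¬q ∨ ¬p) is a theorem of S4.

Tableau for the negation ¬(◇□(¬q ∨ ¬p) → □(¬q ∨ ¬p)):
1. ¬(◇□(¬q ∨ ¬p) → □(¬q ∨ ¬p)), w0
2. ◇□(¬q ∨ ¬p), w0
3. ¬□(¬q ∨ ¬p), w0
4. □(¬q ∨ ¬p), w1
5. ¬q ∨ ¬p, w1
6. ¬p, w1
7. ¬(¬q ∨ ¬p), w2
8. q, w2
9. p, w2
Accessibility: w0Rw0, w0Rw1, w0Rw2, w1Rw1, w2Rw2
The negation has an open branch (countermodel exists).

Invalid (countermodel exists)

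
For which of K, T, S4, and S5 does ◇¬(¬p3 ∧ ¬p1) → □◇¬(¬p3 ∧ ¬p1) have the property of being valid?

S5

S4-tableau for the negation ¬(◇¬(¬p3 ∧ ¬p1) → □◇¬(¬p3 ∧ ¬p1)):
1. ¬(◇¬(¬p3 ∧ ¬p1) → □◇¬(¬p3 ∧ ¬p1)), 0
2. ◇¬(¬p3 ∧ ¬p1), 0
3. ¬□◇¬(¬p3 ∧ ¬p1), 0
4. ¬(¬p3 ∧ ¬p1), 1
5. p1, 1
6. ¬◇¬(¬p3 ∧ ¬p1), 2
7. ¬p3 ∧ ¬p1, 2
8. ¬p3, 2
9. ¬p1, 2
Accessibility: 0R0, 0R1, 0R2, 1R1, 2R2
Complete open branch: countermodel on an S4-frame, so not valid in S4, nor in K, T (the same frame is also a K-frame and a T-frame).
S5-tableau for the negation ¬(◇¬(¬p3 ∧ ¬p1) → □◇¬(¬p3 ∧ ¬p1)):
1. ¬(◇¬(¬p3 ∧ ¬p1) → □◇¬(¬p3 ∧ ¬p1)), 0
2. ◇¬(¬p3 ∧ ¬p1), 0
3. ¬□◇¬(¬p3 ∧ ¬p1), 0
4. ¬(¬p3 ∧ ¬p1), 1
5. p1, 1
6. ¬◇¬(¬p3 ∧ ¬p1), 2
7. ¬p3 ∧ ¬p1, 0
8. ¬p3, 0
9. ¬p1, 0
10. ¬p3 ∧ ¬p1, 1
11. ¬p3, 1
12. ¬p1, 1
Accessibility: 0R0, 0R1, 0R2, 1R0, 1R1, 1R2, 2R0, 2R1, 2R2
Branch closes: p1 and ¬p1 both at 1.
Every branch closes (one shown): valid in S5.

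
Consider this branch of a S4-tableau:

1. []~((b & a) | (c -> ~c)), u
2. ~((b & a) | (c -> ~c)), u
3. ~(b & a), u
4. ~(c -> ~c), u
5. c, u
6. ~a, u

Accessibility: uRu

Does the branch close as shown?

Open

No world carries both an atom and its negation.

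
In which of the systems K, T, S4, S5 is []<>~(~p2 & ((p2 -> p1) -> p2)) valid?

T, S4, S5

K-tableau for the negation ~[]<>~(~p2 & ((p2 -> p1) -> p2)):
1. ~[]<>~(~p2 & ((p2 -> p1) -> p2)), w0
2. ~<>~(~p2 & ((p2 -> p1) -> p2)), w1
Accessibility: w0Rw1
Complete open branch: countermodel on a K-frame, so not valid in K.
T-tableau for the negation ~[]<>~(~p2 & ((p2 -> p1) -> p2)):
1. ~[]<>~(~p2 & ((p2 -> p1) -> p2)), w0
2. ~<>~(~p2 & ((p2 -> p1) -> p2)), w1
3. ~p2 & ((p2 -> p1) -> p2), w1
4. ~p2, w1
5. (p2 -> p1) -> p2, w1
6. ~(p2 -> p1), w1
7. p2, w1
8. ~p1, w1
Accessibility: w0Rw0, w0Rw1, w1Rw1
Branch closes: p2 and ~p2 both at w1.
Every branch closes (one shown): valid in T, hence also in S4, S5 (every theorem of T is a theorem of S4 and S5).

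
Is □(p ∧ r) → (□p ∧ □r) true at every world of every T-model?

Valid in T

Tableau for the negation ¬(□(p ∧ r) → (□p ∧ □r)):
1. ¬(□(p ∧ r) → (□p ∧ □r)), w0
2. □(p ∧ r), w0   [¬→-rule on 1]
3. ¬(□p ∧ □r), w0   [¬→-rule on 1]
4. p ∧ r, w0   [□-rule on 2 via w0Rw0]
5. p, w0   [∧-rule on 4]
6. r, w0   [∧-rule on 4]
7. ¬□r, w0   [¬∧-rule on 3 (branches; this branch)]
8. ¬r, w1   [¬□-rule on 7: fresh world w1, w0Rw1]
9. p ∧ r, w1   [□-rule on 2 via w0Rw1]
10. p, w1   [∧-rule on 9]
11. r, w1   [∧-rule on 9]
Accessibility: w0Rw0, w0Rw1, w1Rw1
Branch closes: r and ¬r both at w1.
Every branch of the negation's tableau closes; the branch above is one of them.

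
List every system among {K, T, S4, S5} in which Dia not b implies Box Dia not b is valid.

S4-tableau for the negation not (Dia not b implies Box Dia not b):
1. not (Dia not b implies Box Dia not b), 0
2. Dia not b, 0
3. not Box Dia not b, 0
4. not b, 1
5. not Dia not b, 2
6. b, 2
Accessibility: 0R0, 0R1, 0R2, 1R1, 2R2
Complete open branch: countermodel on an S4-frame, so not valid in S4, nor in K, T (the same frame is also a K-frame and a T-frame).
S5-tableau for the negation not (Dia not b implies Box Dia not b):
1. not (Dia not b implies Box Dia not b), 0
2. Dia not b, 0
3. not Box Dia not b, 0
4. not b, 1
5. not Dia not b, 2
6. b, 0
7. b, 1
Accessibility: 0R0, 0R1, 0R2, 1R0, 1R1, 1R2, 2R0, 2R1, 2R2
Branch closes: b and not b both at 1.
Every branch closes (one shown): valid in S5.

S5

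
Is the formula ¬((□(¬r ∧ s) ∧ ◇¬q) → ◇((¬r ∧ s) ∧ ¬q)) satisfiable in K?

1. ¬((□(¬r ∧ s) ∧ ◇¬q) → ◇((¬r ∧ s) ∧ ¬q)), w0
2. □(¬r ∧ s) ∧ ◇¬q, w0
3. ¬◇((¬r ∧ s) ∧ ¬q), w0
4. □(¬r ∧ s), w0
5. ◇¬q, w0
6. ¬q, w1
7. ¬((¬r ∧ s) ∧ ¬q), w1
8. ¬r ∧ s, w1
9. ¬r, w1
10. s, w1
11. ¬(¬r ∧ s), w1
12. ¬s, w1
Accessibility: w0Rw1
Branch closes: s and ¬s both at w1.
(One branch shown.) All branches close.

Unsatisfiable (every branch closes)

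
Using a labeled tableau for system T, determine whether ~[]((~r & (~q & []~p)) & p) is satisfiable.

1. ~[]((~r & (~q & []~p)) & p), w0
2. ~((~r & (~q & []~p)) & p), w1
3. ~p, w1
Accessibility: w0Rw0, w0Rw1, w1Rw1

Satisfiable (open branch found)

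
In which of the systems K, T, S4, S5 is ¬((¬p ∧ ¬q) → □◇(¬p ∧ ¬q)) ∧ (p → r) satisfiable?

K, T, S4

S4-tableau for the formula:
1. ¬((¬p ∧ ¬q) → □◇(¬p ∧ ¬q)) ∧ (p → r), 0
2. ¬((¬p ∧ ¬q) → □◇(¬p ∧ ¬q)), 0
3. p → r, 0
4. ¬p ∧ ¬q, 0
5. ¬□◇(¬p ∧ ¬q), 0
6. ¬p, 0
7. ¬q, 0
8. r, 0
9. ¬◇(¬p ∧ ¬q), 1
10. ¬(¬p ∧ ¬q), 1
11. q, 1
Accessibility: 0R0, 0R1, 1R1
Complete open branch: satisfiable in S4, hence also in K, T (this S4-model is also a K-model and a T-model).
S5-tableau for the formula:
1. ¬((¬p ∧ ¬q) → □◇(¬p ∧ ¬q)) ∧ (p → r), 0
2. ¬((¬p ∧ ¬q) → □◇(¬p ∧ ¬q)), 0
3. p → r, 0
4. ¬p ∧ ¬q, 0
5. ¬□◇(¬p ∧ ¬q), 0
6. ¬p, 0
7. ¬q, 0
8. r, 0
9. ¬◇(¬p ∧ ¬q), 1
10. ¬(¬p ∧ ¬q), 0
11. ¬(¬p ∧ ¬q), 1
12. q, 0
Accessibility: 0R0, 0R1, 1R0, 1R1
Branch closes: q and ¬q both at 0.
Every branch closes (one shown): unsatisfiable in S5.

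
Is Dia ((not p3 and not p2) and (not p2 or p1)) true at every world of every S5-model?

Tableau for the negation not Dia ((not p3 and not p2) and (not p2 or p1)):
1. not Dia ((not p3 and not p2) and (not p2 or p1)), 0
2. not ((not p3 and not p2) and (not p2 or p1)), 0
3. not (not p2 or p1), 0
4. p2, 0
5. not p1, 0
Accessibility: 0R0
The negation has an open branch (countermodel exists).

No, not valid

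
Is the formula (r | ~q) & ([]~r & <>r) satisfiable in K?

1. (r | ~q) & ([]~r & <>r), u
2. r | ~q, u
3. []~r & <>r, u
4. []~r, u
5. <>r, u
6. ~q, u
7. r, v
8. ~r, v
Accessibility: uRv
Branch closes: r and ~r both at v.
(One branch shown.) All branches close.

No, unsatisfiable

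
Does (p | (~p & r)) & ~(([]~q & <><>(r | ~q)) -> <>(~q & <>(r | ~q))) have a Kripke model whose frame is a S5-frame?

1. (p | (~p & r)) & ~(([]~q & <><>(r | ~q)) -> <>(~q & <>(r | ~q))), u
2. p | (~p & r), u
3. ~(([]~q & <><>(r | ~q)) -> <>(~q & <>(r | ~q))), u
4. []~q & <><>(r | ~q), u
5. ~<>(~q & <>(r | ~q)), u
6. []~q, u
7. <><>(r | ~q), u
8. ~(~q & <>(r | ~q)), u
9. ~q, u
10. ~p & r, u
11. ~p, u
12. r, u
13. ~<>(r | ~q), u
14. ~(r | ~q), u
15. ~r, u
16. q, u
Accessibility: uRu
Branch closes: r and ~r both at u.
(One branch shown.) All branches close.

Unsatisfiable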